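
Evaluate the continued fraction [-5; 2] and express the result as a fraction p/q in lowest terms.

Build up convergents one term at a time:
a_0 = -5: -5/1
a_1 = 2: -9/2

-9/2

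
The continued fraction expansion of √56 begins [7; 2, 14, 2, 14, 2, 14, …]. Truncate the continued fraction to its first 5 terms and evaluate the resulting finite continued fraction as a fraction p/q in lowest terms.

Start with 14.
2 + 1/(14/1) = 2 + 1/14 = 29/14
14 + 1/(29/14) = 14 + 14/29 = 420/29
2 + 1/(420/29) = 2 + 29/420 = 869/420
7 + 1/(869/420) = 7 + 420/869 = 6503/869

6503/869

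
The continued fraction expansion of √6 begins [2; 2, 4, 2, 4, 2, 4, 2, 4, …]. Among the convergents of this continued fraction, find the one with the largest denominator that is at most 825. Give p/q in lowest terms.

a_0 = 2: 2/1  (≤ bound)
a_1 = 2: 5/2  (≤ bound)
a_2 = 4: 22/9  (≤ bound)
a_3 = 2: 49/20  (≤ bound)
a_4 = 4: 218/89  (≤ bound)
a_5 = 2: 485/198  (≤ bound)
a_6 = 4: 2158/881  (> 825, stop)

485/198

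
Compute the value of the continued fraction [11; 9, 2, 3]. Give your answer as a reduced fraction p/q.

Start with 3.
2 + 1/(3/1) = 2 + 1/3 = 7/3
9 + 1/(7/3) = 9 + 3/7 = 66/7
11 + 1/(66/7) = 11 + 7/66 = 733/66

733/66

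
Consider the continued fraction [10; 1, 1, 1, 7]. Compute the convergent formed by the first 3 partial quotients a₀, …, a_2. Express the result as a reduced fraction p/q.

21/2

Build up convergents one term at a time:
a_0 = 10: 10/1
a_1 = 1: 11/1
a_2 = 1: 21/2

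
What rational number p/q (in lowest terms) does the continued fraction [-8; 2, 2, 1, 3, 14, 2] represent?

-5819/768

Work from the innermost term outward:
Start with 2.
14 + 1/(2/1) = 14 + 1/2 = 29/2
3 + 1/(29/2) = 3 + 2/29 = 89/29
1 + 1/(89/29) = 1 + 29/89 = 118/89
2 + 1/(118/89) = 2 + 89/118 = 325/118
2 + 1/(325/118) = 2 + 118/325 = 768/325
-8 + 1/(768/325) = -8 + 325/768 = -5819/768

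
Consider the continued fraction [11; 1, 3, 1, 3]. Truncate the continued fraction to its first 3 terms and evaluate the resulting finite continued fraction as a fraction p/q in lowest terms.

47/4

Build up convergents one term at a time:
a_0 = 11: 11/1
a_1 = 1: 12/1
a_2 = 3: 47/4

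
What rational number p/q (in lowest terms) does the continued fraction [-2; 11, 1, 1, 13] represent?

-595/311

a_0 = -2: -2/1
a_1 = 11: -21/11
a_2 = 1: -23/12
a_3 = 1: -44/23
a_4 = 13: -595/311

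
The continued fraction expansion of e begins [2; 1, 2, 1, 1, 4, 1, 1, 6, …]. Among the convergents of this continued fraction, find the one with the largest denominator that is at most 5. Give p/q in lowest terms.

List convergents until the denominator exceeds the bound:
a_0 = 2: 2/1  (≤ bound)
a_1 = 1: 3/1  (≤ bound)
a_2 = 2: 8/3  (≤ bound)
a_3 = 1: 11/4  (≤ bound)
a_4 = 1: 19/7  (> 5, stop)

11/4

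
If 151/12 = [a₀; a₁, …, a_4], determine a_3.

151 = 12·12 + 7, so a_0 = 12
12 = 1·7 + 5, so a_1 = 1
7 = 1·5 + 2, so a_2 = 1
5 = 2·2 + 1, so a_3 = 2

2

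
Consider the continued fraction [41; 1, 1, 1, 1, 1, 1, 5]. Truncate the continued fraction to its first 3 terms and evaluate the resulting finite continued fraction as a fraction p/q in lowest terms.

83/2

Collapse the nested fraction from the inside out:
Start with 1.
1 + 1/(1/1) = 1 + 1/1 = 2/1
41 + 1/(2/1) = 41 + 1/2 = 83/2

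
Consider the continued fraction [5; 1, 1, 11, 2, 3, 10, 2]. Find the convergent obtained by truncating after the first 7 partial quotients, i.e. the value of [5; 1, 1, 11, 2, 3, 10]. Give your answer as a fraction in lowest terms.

9485/1718

Start with 10.
3 + 1/(10/1) = 3 + 1/10 = 31/10
2 + 1/(31/10) = 2 + 10/31 = 72/31
11 + 1/(72/31) = 11 + 31/72 = 823/72
1 + 1/(823/72) = 1 + 72/823 = 895/823
1 + 1/(895/823) = 1 + 823/895 = 1718/895
5 + 1/(1718/895) = 5 + 895/1718 = 9485/1718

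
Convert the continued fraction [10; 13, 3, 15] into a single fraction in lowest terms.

6176/613

Work from the innermost term outward:
Start with 15.
3 + 1/(15/1) = 3 + 1/15 = 46/15
13 + 1/(46/15) = 13 + 15/46 = 613/46
10 + 1/(613/46) = 10 + 46/613 = 6176/613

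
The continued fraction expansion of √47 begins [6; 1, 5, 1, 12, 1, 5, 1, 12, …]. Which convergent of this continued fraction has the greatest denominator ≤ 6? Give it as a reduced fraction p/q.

List convergents until the denominator exceeds the bound:
a_0 = 6: 6/1  (≤ bound)
a_1 = 1: 7/1  (≤ bound)
a_2 = 5: 41/6  (≤ bound)
a_3 = 1: 48/7  (> 6, stop)

41/6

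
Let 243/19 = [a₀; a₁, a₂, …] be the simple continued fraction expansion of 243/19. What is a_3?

Run the Euclidean algorithm, recording each quotient:
243 ÷ 19 → quotient 12, remainder 15
19 ÷ 15 → quotient 1, remainder 4
15 ÷ 4 → quotient 3, remainder 3
4 ÷ 3 → quotient 1, remainder 1

1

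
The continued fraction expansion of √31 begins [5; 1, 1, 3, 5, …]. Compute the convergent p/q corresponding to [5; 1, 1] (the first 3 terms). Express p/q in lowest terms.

Start with 1.
1 + 1/(1/1) = 1 + 1/1 = 2/1
5 + 1/(2/1) = 5 + 1/2 = 11/2

11/2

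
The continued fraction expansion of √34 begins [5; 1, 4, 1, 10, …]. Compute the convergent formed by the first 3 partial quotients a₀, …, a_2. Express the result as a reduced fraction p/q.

29/5

Work from the innermost term outward:
Start with 4.
1 + 1/(4/1) = 1 + 1/4 = 5/4
5 + 1/(5/4) = 5 + 4/5 = 29/5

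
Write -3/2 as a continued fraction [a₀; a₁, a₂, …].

[-2; 2]

Repeatedly divide and take the remainder:
-3 = -2·2 + 1, so a_0 = -2
2 = 2·1 + 0, so a_1 = 2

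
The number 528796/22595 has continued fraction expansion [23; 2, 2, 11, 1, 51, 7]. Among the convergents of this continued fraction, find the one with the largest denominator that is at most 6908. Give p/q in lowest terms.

a_0 = 23: 23/1  (≤ bound)
a_1 = 2: 47/2  (≤ bound)
a_2 = 2: 117/5  (≤ bound)
a_3 = 11: 1334/57  (≤ bound)
a_4 = 1: 1451/62  (≤ bound)
a_5 = 51: 75335/3219  (≤ bound)
a_6 = 7: 528796/22595  (> 6908, stop)

75335/3219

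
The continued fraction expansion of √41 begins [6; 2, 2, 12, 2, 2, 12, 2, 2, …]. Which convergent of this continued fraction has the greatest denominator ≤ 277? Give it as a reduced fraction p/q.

a_0 = 6: 6/1  (≤ bound)
a_1 = 2: 13/2  (≤ bound)
a_2 = 2: 32/5  (≤ bound)
a_3 = 12: 397/62  (≤ bound)
a_4 = 2: 826/129  (≤ bound)
a_5 = 2: 2049/320  (> 277, stop)

826/129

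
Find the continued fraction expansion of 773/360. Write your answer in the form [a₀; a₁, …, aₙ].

Run the Euclidean algorithm, recording each quotient:
773 ÷ 360 → quotient 2, remainder 53
360 ÷ 53 → quotient 6, remainder 42
53 ÷ 42 → quotient 1, remainder 11
42 ÷ 11 → quotient 3, remainder 9
11 ÷ 9 → quotient 1, remainder 2
9 ÷ 2 → quotient 4, remainder 1
2 ÷ 1 → quotient 2, remainder 0

[2; 6, 1, 3, 1, 4, 2]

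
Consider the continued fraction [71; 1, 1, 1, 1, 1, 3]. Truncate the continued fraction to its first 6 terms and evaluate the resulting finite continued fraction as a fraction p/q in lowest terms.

573/8

a_0 = 71: 71/1
a_1 = 1: 72/1
a_2 = 1: 143/2
a_3 = 1: 215/3
a_4 = 1: 358/5
a_5 = 1: 573/8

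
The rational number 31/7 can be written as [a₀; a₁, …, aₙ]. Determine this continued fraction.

⌊31/7⌋ = 4, remainder 3
⌊7/3⌋ = 2, remainder 1
⌊3/1⌋ = 3, remainder 0

[4; 2, 3]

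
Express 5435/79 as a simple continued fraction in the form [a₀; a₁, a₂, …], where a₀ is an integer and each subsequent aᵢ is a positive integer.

⌊5435/79⌋ = 68, remainder 63
⌊79/63⌋ = 1, remainder 16
⌊63/16⌋ = 3, remainder 15
⌊16/15⌋ = 1, remainder 1
⌊15/1⌋ = 15, remainder 0

[68; 1, 3, 1, 15]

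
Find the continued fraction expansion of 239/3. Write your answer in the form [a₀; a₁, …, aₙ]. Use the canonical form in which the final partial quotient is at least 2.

[79; 1, 2]

Repeatedly divide and take the remainder:
239 ÷ 3 → quotient 79, remainder 2
3 ÷ 2 → quotient 1, remainder 1
2 ÷ 1 → quotient 2, remainder 0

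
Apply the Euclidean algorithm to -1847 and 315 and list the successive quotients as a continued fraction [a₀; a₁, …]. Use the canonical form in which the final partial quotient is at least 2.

[-6; 7, 3, 14]

-1847 = -6·315 + 43, so a_0 = -6
315 = 7·43 + 14, so a_1 = 7
43 = 3·14 + 1, so a_2 = 3
14 = 14·1 + 0, so a_3 = 14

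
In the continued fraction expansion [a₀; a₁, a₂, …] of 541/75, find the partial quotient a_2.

1

Run the Euclidean algorithm, recording each quotient:
541 ÷ 75 → quotient 7, remainder 16
75 ÷ 16 → quotient 4, remainder 11
16 ÷ 11 → quotient 1, remainder 5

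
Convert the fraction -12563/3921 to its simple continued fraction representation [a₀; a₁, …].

[-4; 1, 3, 1, 9, 7, 1, 9]

Apply division with remainder until the remainder is 0:
⌊-12563/3921⌋ = -4, remainder 3121
⌊3921/3121⌋ = 1, remainder 800
⌊3121/800⌋ = 3, remainder 721
⌊800/721⌋ = 1, remainder 79
⌊721/79⌋ = 9, remainder 10
⌊79/10⌋ = 7, remainder 9
⌊10/9⌋ = 1, remainder 1
⌊9/1⌋ = 9, remainder 0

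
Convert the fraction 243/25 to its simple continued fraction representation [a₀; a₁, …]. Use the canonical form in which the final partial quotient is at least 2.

[9; 1, 2, 1, 1, 3]

243 = 9·25 + 18, so a_0 = 9
25 = 1·18 + 7, so a_1 = 1
18 = 2·7 + 4, so a_2 = 2
7 = 1·4 + 3, so a_3 = 1
4 = 1·3 + 1, so a_4 = 1
3 = 3·1 + 0, so a_5 = 3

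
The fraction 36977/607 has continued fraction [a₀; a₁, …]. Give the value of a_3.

7

⌊36977/607⌋ = 60, remainder 557
⌊607/557⌋ = 1, remainder 50
⌊557/50⌋ = 11, remainder 7
⌊50/7⌋ = 7, remainder 1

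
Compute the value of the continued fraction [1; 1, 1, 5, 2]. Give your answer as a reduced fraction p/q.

37/24

Collapse the nested fraction from the inside out:
Start with 2.
5 + 1/(2/1) = 5 + 1/2 = 11/2
1 + 1/(11/2) = 1 + 2/11 = 13/11
1 + 1/(13/11) = 1 + 11/13 = 24/13
1 + 1/(24/13) = 1 + 13/24 = 37/24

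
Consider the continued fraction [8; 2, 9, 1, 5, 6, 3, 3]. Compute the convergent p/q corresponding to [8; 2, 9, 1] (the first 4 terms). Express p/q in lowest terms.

Start with 1.
9 + 1/(1/1) = 9 + 1/1 = 10/1
2 + 1/(10/1) = 2 + 1/10 = 21/10
8 + 1/(21/10) = 8 + 10/21 = 178/21

178/21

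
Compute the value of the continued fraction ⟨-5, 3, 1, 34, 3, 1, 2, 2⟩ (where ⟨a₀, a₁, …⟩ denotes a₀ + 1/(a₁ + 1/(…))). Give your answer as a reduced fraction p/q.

Build up convergents one term at a time:
a_0 = -5: -5/1
a_1 = 3: -14/3
a_2 = 1: -19/4
a_3 = 34: -660/139
a_4 = 3: -1999/421
a_5 = 1: -2659/560
a_6 = 2: -7317/1541
a_7 = 2: -17293/3642

-17293/3642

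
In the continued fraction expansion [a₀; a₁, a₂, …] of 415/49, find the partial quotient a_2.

7

415 ÷ 49 → quotient 8, remainder 23
49 ÷ 23 → quotient 2, remainder 3
23 ÷ 3 → quotient 7, remainder 2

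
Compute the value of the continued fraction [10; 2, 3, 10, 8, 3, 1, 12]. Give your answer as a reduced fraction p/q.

a_0 = 10: 10/1
a_1 = 2: 21/2
a_2 = 3: 73/7
a_3 = 10: 751/72
a_4 = 8: 6081/583
a_5 = 3: 18994/1821
a_6 = 1: 25075/2404
a_7 = 12: 319894/30669

319894/30669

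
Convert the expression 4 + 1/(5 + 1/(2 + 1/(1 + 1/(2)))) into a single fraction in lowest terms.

180/43

Collapse the nested fraction from the inside out:
Start with 2.
1 + 1/(2/1) = 1 + 1/2 = 3/2
2 + 1/(3/2) = 2 + 2/3 = 8/3
5 + 1/(8/3) = 5 + 3/8 = 43/8
4 + 1/(43/8) = 4 + 8/43 = 180/43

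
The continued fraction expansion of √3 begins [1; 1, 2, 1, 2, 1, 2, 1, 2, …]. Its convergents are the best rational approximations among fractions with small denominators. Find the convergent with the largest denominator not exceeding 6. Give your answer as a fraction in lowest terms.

List convergents until the denominator exceeds the bound:
a_0 = 1: 1/1  (≤ bound)
a_1 = 1: 2/1  (≤ bound)
a_2 = 2: 5/3  (≤ bound)
a_3 = 1: 7/4  (≤ bound)
a_4 = 2: 19/11  (> 6, stop)

7/4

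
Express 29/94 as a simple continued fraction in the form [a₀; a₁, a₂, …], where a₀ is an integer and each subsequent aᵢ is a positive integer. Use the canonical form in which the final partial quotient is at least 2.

[0; 3, 4, 7]

29 = 0·94 + 29, so a_0 = 0
94 = 3·29 + 7, so a_1 = 3
29 = 4·7 + 1, so a_2 = 4
7 = 7·1 + 0, so a_3 = 7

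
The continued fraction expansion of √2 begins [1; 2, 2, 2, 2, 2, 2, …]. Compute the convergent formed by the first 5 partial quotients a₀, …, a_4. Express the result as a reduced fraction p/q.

41/29

Work from the innermost term outward:
Start with 2.
2 + 1/(2/1) = 2 + 1/2 = 5/2
2 + 1/(5/2) = 2 + 2/5 = 12/5
2 + 1/(12/5) = 2 + 5/12 = 29/12
1 + 1/(29/12) = 1 + 12/29 = 41/29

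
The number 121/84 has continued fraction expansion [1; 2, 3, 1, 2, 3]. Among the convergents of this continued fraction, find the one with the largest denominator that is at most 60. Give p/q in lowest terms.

36/25

a_0 = 1: 1/1  (≤ bound)
a_1 = 2: 3/2  (≤ bound)
a_2 = 3: 10/7  (≤ bound)
a_3 = 1: 13/9  (≤ bound)
a_4 = 2: 36/25  (≤ bound)
a_5 = 3: 121/84  (> 60, stop)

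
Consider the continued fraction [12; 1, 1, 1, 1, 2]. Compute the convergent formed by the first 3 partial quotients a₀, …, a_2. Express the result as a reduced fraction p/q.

Use the convergent recurrence hₖ = aₖ·hₖ₋₁ + hₖ₋₂ (and likewise for the denominators kₖ):
a_0 = 12: 12/1
a_1 = 1: 13/1
a_2 = 1: 25/2

25/2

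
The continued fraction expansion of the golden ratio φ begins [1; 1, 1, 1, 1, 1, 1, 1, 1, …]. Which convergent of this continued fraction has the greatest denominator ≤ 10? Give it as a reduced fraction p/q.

13/8

a_0 = 1: 1/1  (≤ bound)
a_1 = 1: 2/1  (≤ bound)
a_2 = 1: 3/2  (≤ bound)
a_3 = 1: 5/3  (≤ bound)
a_4 = 1: 8/5  (≤ bound)
a_5 = 1: 13/8  (≤ bound)
a_6 = 1: 21/13  (> 10, stop)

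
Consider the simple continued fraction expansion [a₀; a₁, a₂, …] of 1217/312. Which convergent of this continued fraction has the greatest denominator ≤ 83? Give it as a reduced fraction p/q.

39/10

a_0 = 3: 3/1  (≤ bound)
a_1 = 1: 4/1  (≤ bound)
a_2 = 9: 39/10  (≤ bound)
a_3 = 15: 589/151  (> 83, stop)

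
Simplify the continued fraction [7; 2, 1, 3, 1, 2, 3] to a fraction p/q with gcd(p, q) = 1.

964/131

Work from the innermost term outward:
Start with 3.
2 + 1/(3/1) = 2 + 1/3 = 7/3
1 + 1/(7/3) = 1 + 3/7 = 10/7
3 + 1/(10/7) = 3 + 7/10 = 37/10
1 + 1/(37/10) = 1 + 10/37 = 47/37
2 + 1/(47/37) = 2 + 37/47 = 131/47
7 + 1/(131/47) = 7 + 47/131 = 964/131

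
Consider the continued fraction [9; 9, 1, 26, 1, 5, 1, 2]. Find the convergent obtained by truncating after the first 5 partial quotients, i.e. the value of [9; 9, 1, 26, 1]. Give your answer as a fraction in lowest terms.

2539/279

Start with 1.
26 + 1/(1/1) = 26 + 1/1 = 27/1
1 + 1/(27/1) = 1 + 1/27 = 28/27
9 + 1/(28/27) = 9 + 27/28 = 279/28
9 + 1/(279/28) = 9 + 28/279 = 2539/279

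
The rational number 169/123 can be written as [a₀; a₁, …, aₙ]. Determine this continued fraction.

[1; 2, 1, 2, 15]

⌊169/123⌋ = 1, remainder 46
⌊123/46⌋ = 2, remainder 31
⌊46/31⌋ = 1, remainder 15
⌊31/15⌋ = 2, remainder 1
⌊15/1⌋ = 15, remainder 0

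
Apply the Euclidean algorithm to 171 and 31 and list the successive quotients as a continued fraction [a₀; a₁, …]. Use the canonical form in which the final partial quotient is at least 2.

[5; 1, 1, 15]

Apply division with remainder until the remainder is 0:
⌊171/31⌋ = 5, remainder 16
⌊31/16⌋ = 1, remainder 15
⌊16/15⌋ = 1, remainder 1
⌊15/1⌋ = 15, remainder 0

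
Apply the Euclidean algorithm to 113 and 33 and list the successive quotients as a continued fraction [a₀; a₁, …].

113 ÷ 33 → quotient 3, remainder 14
33 ÷ 14 → quotient 2, remainder 5
14 ÷ 5 → quotient 2, remainder 4
5 ÷ 4 → quotient 1, remainder 1
4 ÷ 1 → quotient 4, remainder 0

[3; 2, 2, 1, 4]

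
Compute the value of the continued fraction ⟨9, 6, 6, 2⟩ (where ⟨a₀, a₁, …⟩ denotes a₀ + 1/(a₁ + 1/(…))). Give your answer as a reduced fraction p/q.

733/80

Use the convergent recurrence hₖ = aₖ·hₖ₋₁ + hₖ₋₂ (and likewise for the denominators kₖ):
a_0 = 9: 9/1
a_1 = 6: 55/6
a_2 = 6: 339/37
a_3 = 2: 733/80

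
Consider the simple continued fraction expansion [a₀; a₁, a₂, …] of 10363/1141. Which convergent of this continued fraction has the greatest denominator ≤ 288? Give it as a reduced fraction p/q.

772/85

List convergents until the denominator exceeds the bound:
a_0 = 9: 9/1  (≤ bound)
a_1 = 12: 109/12  (≤ bound)
a_2 = 7: 772/85  (≤ bound)
a_3 = 4: 3197/352  (> 288, stop)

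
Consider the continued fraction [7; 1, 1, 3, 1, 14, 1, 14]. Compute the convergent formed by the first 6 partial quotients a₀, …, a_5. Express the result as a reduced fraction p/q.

1005/133

Work from the innermost term outward:
Start with 14.
1 + 1/(14/1) = 1 + 1/14 = 15/14
3 + 1/(15/14) = 3 + 14/15 = 59/15
1 + 1/(59/15) = 1 + 15/59 = 74/59
1 + 1/(74/59) = 1 + 59/74 = 133/74
7 + 1/(133/74) = 7 + 74/133 = 1005/133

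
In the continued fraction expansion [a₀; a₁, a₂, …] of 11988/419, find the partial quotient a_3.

⌊11988/419⌋ = 28, remainder 256
⌊419/256⌋ = 1, remainder 163
⌊256/163⌋ = 1, remainder 93
⌊163/93⌋ = 1, remainder 70

1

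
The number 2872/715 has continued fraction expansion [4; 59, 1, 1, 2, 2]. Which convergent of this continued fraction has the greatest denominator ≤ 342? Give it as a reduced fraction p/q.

a_0 = 4: 4/1  (≤ bound)
a_1 = 59: 237/59  (≤ bound)
a_2 = 1: 241/60  (≤ bound)
a_3 = 1: 478/119  (≤ bound)
a_4 = 2: 1197/298  (≤ bound)
a_5 = 2: 2872/715  (> 342, stop)

1197/298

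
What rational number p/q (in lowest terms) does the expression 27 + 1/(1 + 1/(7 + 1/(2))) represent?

474/17

Compute successive convergents:
a_0 = 27: 27/1
a_1 = 1: 28/1
a_2 = 7: 223/8
a_3 = 2: 474/17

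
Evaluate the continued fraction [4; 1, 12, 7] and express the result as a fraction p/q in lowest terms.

Starting at the tail and folding back:
Start with 7.
12 + 1/(7/1) = 12 + 1/7 = 85/7
1 + 1/(85/7) = 1 + 7/85 = 92/85
4 + 1/(92/85) = 4 + 85/92 = 453/92

453/92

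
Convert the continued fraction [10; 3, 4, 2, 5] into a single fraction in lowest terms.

a_0 = 10: 10/1
a_1 = 3: 31/3
a_2 = 4: 134/13
a_3 = 2: 299/29
a_4 = 5: 1629/158

1629/158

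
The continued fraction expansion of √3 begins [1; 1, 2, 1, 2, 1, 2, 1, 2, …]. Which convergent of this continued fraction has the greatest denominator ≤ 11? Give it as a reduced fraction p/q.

19/11

a_0 = 1: 1/1  (≤ bound)
a_1 = 1: 2/1  (≤ bound)
a_2 = 2: 5/3  (≤ bound)
a_3 = 1: 7/4  (≤ bound)
a_4 = 2: 19/11  (≤ bound)
a_5 = 1: 26/15  (> 11, stop)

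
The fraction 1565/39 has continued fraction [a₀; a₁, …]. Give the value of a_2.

Run the Euclidean algorithm, recording each quotient:
1565 ÷ 39 → quotient 40, remainder 5
39 ÷ 5 → quotient 7, remainder 4
5 ÷ 4 → quotient 1, remainder 1

1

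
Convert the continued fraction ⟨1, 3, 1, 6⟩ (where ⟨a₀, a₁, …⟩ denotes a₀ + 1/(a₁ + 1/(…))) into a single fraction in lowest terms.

34/27

Starting at the tail and folding back:
Start with 6.
1 + 1/(6/1) = 1 + 1/6 = 7/6
3 + 1/(7/6) = 3 + 6/7 = 27/7
1 + 1/(27/7) = 1 + 7/27 = 34/27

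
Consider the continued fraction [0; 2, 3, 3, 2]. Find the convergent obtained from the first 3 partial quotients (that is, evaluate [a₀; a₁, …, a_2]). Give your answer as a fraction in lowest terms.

3/7

Start with 3.
2 + 1/(3/1) = 2 + 1/3 = 7/3
0 + 1/(7/3) = 0 + 3/7 = 3/7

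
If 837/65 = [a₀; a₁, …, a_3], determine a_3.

Apply division with remainder until the remainder is 0:
837 ÷ 65 → quotient 12, remainder 57
65 ÷ 57 → quotient 1, remainder 8
57 ÷ 8 → quotient 7, remainder 1
8 ÷ 1 → quotient 8, remainder 0

8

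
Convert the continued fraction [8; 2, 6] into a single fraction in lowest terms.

Build up convergents one term at a time:
a_0 = 8: 8/1
a_1 = 2: 17/2
a_2 = 6: 110/13

110/13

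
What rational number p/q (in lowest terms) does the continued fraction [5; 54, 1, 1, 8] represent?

4652/927

a_0 = 5: 5/1
a_1 = 54: 271/54
a_2 = 1: 276/55
a_3 = 1: 547/109
a_4 = 8: 4652/927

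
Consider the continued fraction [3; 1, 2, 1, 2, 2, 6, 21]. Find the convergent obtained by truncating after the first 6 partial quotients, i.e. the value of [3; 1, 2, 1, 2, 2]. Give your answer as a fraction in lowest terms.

Collapse the nested fraction from the inside out:
Start with 2.
2 + 1/(2/1) = 2 + 1/2 = 5/2
1 + 1/(5/2) = 1 + 2/5 = 7/5
2 + 1/(7/5) = 2 + 5/7 = 19/7
1 + 1/(19/7) = 1 + 7/19 = 26/19
3 + 1/(26/19) = 3 + 19/26 = 97/26

97/26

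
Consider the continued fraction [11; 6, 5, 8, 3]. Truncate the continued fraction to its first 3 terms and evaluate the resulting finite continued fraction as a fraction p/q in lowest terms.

a_0 = 11: 11/1
a_1 = 6: 67/6
a_2 = 5: 346/31

346/31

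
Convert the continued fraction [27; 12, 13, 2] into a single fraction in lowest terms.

Start with 2.
13 + 1/(2/1) = 13 + 1/2 = 27/2
12 + 1/(27/2) = 12 + 2/27 = 326/27
27 + 1/(326/27) = 27 + 27/326 = 8829/326

8829/326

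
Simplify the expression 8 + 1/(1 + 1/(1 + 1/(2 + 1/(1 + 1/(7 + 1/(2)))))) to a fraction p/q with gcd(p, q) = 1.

a_0 = 8: 8/1
a_1 = 1: 9/1
a_2 = 1: 17/2
a_3 = 2: 43/5
a_4 = 1: 60/7
a_5 = 7: 463/54
a_6 = 2: 986/115

986/115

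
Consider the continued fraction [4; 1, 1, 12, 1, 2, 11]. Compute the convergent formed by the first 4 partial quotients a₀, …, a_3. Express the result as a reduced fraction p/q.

Starting at the tail and folding back:
Start with 12.
1 + 1/(12/1) = 1 + 1/12 = 13/12
1 + 1/(13/12) = 1 + 12/13 = 25/13
4 + 1/(25/13) = 4 + 13/25 = 113/25

113/25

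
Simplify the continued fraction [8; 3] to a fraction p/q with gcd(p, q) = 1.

a_0 = 8: 8/1
a_1 = 3: 25/3

25/3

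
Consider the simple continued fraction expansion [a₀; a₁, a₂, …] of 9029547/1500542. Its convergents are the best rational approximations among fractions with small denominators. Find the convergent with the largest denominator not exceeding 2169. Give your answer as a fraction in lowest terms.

5151/856

List convergents until the denominator exceeds the bound:
a_0 = 6: 6/1  (≤ bound)
a_1 = 57: 343/57  (≤ bound)
a_2 = 15: 5151/856  (≤ bound)
a_3 = 4: 20947/3481  (> 2169, stop)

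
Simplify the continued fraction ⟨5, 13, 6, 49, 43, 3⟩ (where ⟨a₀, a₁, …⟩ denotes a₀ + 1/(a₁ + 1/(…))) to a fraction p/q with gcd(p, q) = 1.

2564153/505157

Compute successive convergents:
a_0 = 5: 5/1
a_1 = 13: 66/13
a_2 = 6: 401/79
a_3 = 49: 19715/3884
a_4 = 43: 848146/167091
a_5 = 3: 2564153/505157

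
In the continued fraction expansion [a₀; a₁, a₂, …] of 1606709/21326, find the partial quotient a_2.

1

⌊1606709/21326⌋ = 75, remainder 7259
⌊21326/7259⌋ = 2, remainder 6808
⌊7259/6808⌋ = 1, remainder 451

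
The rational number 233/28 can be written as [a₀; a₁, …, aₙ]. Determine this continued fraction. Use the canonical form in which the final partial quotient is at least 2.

[8; 3, 9]

⌊233/28⌋ = 8, remainder 9
⌊28/9⌋ = 3, remainder 1
⌊9/1⌋ = 9, remainder 0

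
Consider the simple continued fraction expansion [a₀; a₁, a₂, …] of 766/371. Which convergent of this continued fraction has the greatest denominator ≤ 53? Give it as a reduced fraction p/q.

64/31

List convergents until the denominator exceeds the bound:
a_0 = 2: 2/1  (≤ bound)
a_1 = 15: 31/15  (≤ bound)
a_2 = 2: 64/31  (≤ bound)
a_3 = 5: 351/170  (> 53, stop)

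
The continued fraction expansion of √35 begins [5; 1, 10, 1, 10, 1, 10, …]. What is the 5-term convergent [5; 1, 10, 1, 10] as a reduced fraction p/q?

Use the convergent recurrence hₖ = aₖ·hₖ₋₁ + hₖ₋₂ (and likewise for the denominators kₖ):
a_0 = 5: 5/1
a_1 = 1: 6/1
a_2 = 10: 65/11
a_3 = 1: 71/12
a_4 = 10: 775/131

775/131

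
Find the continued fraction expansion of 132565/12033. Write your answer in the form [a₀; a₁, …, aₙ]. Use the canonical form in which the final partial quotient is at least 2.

Apply division with remainder until the remainder is 0:
132565 = 11·12033 + 202, so a_0 = 11
12033 = 59·202 + 115, so a_1 = 59
202 = 1·115 + 87, so a_2 = 1
115 = 1·87 + 28, so a_3 = 1
87 = 3·28 + 3, so a_4 = 3
28 = 9·3 + 1, so a_5 = 9
3 = 3·1 + 0, so a_6 = 3

[11; 59, 1, 1, 3, 9, 3]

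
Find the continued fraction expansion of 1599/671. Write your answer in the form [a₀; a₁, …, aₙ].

[2; 2, 1, 1, 1, 1, 3, 14]

Apply division with remainder until the remainder is 0:
1599 = 2·671 + 257, so a_0 = 2
671 = 2·257 + 157, so a_1 = 2
257 = 1·157 + 100, so a_2 = 1
157 = 1·100 + 57, so a_3 = 1
100 = 1·57 + 43, so a_4 = 1
57 = 1·43 + 14, so a_5 = 1
43 = 3·14 + 1, so a_6 = 3
14 = 14·1 + 0, so a_7 = 14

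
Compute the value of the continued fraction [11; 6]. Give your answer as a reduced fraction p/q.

67/6

a_0 = 11: 11/1
a_1 = 6: 67/6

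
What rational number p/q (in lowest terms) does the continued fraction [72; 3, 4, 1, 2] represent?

a_0 = 72: 72/1
a_1 = 3: 217/3
a_2 = 4: 940/13
a_3 = 1: 1157/16
a_4 = 2: 3254/45

3254/45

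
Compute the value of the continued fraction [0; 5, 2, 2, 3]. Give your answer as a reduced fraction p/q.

a_0 = 0: 0/1
a_1 = 5: 1/5
a_2 = 2: 2/11
a_3 = 2: 5/27
a_4 = 3: 17/92

17/92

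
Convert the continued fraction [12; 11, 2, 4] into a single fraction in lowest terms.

1245/103

Work from the innermost term outward:
Start with 4.
2 + 1/(4/1) = 2 + 1/4 = 9/4
11 + 1/(9/4) = 11 + 4/9 = 103/9
12 + 1/(103/9) = 12 + 9/103 = 1245/103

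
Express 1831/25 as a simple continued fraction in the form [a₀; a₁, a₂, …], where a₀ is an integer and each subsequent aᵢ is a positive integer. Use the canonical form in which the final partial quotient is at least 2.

[73; 4, 6]

1831 ÷ 25 → quotient 73, remainder 6
25 ÷ 6 → quotient 4, remainder 1
6 ÷ 1 → quotient 6, remainder 0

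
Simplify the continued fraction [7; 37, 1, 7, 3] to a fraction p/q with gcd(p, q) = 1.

Start with 3.
7 + 1/(3/1) = 7 + 1/3 = 22/3
1 + 1/(22/3) = 1 + 3/22 = 25/22
37 + 1/(25/22) = 37 + 22/25 = 947/25
7 + 1/(947/25) = 7 + 25/947 = 6654/947

6654/947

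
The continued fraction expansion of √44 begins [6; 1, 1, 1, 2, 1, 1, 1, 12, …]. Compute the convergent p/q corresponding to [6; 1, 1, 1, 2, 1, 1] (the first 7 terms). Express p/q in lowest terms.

126/19

Work from the innermost term outward:
Start with 1.
1 + 1/(1/1) = 1 + 1/1 = 2/1
2 + 1/(2/1) = 2 + 1/2 = 5/2
1 + 1/(5/2) = 1 + 2/5 = 7/5
1 + 1/(7/5) = 1 + 5/7 = 12/7
1 + 1/(12/7) = 1 + 7/12 = 19/12
6 + 1/(19/12) = 6 + 12/19 = 126/19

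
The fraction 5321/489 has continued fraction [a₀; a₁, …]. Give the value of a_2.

7

Apply division with remainder until the remainder is 0:
5321 = 10·489 + 431, so a_0 = 10
489 = 1·431 + 58, so a_1 = 1
431 = 7·58 + 25, so a_2 = 7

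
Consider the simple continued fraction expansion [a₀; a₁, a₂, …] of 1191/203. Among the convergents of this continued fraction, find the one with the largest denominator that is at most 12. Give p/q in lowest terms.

a_0 = 5: 5/1  (≤ bound)
a_1 = 1: 6/1  (≤ bound)
a_2 = 6: 41/7  (≤ bound)
a_3 = 1: 47/8  (≤ bound)
a_4 = 1: 88/15  (> 12, stop)

47/8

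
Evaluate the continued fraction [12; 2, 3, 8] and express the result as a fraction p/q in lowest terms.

Compute successive convergents:
a_0 = 12: 12/1
a_1 = 2: 25/2
a_2 = 3: 87/7
a_3 = 8: 721/58

721/58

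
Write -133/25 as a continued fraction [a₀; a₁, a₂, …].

[-6; 1, 2, 8]

-133 = -6·25 + 17, so a_0 = -6
25 = 1·17 + 8, so a_1 = 1
17 = 2·8 + 1, so a_2 = 2
8 = 8·1 + 0, so a_3 = 8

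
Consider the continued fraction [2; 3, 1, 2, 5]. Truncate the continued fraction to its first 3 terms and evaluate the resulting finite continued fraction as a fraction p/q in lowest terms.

9/4

Starting at the tail and folding back:
Start with 1.
3 + 1/(1/1) = 3 + 1/1 = 4/1
2 + 1/(4/1) = 2 + 1/4 = 9/4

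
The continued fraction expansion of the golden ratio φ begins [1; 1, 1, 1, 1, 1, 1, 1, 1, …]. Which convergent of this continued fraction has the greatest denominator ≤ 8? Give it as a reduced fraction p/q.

13/8

a_0 = 1: 1/1  (≤ bound)
a_1 = 1: 2/1  (≤ bound)
a_2 = 1: 3/2  (≤ bound)
a_3 = 1: 5/3  (≤ bound)
a_4 = 1: 8/5  (≤ bound)
a_5 = 1: 13/8  (≤ bound)
a_6 = 1: 21/13  (> 8, stop)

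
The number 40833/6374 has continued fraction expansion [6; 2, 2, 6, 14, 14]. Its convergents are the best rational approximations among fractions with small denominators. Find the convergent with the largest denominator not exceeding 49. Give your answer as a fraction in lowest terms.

List convergents until the denominator exceeds the bound:
a_0 = 6: 6/1  (≤ bound)
a_1 = 2: 13/2  (≤ bound)
a_2 = 2: 32/5  (≤ bound)
a_3 = 6: 205/32  (≤ bound)
a_4 = 14: 2902/453  (> 49, stop)

205/32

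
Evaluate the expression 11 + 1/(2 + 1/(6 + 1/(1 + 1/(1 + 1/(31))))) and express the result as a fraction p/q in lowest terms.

Work from the innermost term outward:
Start with 31.
1 + 1/(31/1) = 1 + 1/31 = 32/31
1 + 1/(32/31) = 1 + 31/32 = 63/32
6 + 1/(63/32) = 6 + 32/63 = 410/63
2 + 1/(410/63) = 2 + 63/410 = 883/410
11 + 1/(883/410) = 11 + 410/883 = 10123/883

10123/883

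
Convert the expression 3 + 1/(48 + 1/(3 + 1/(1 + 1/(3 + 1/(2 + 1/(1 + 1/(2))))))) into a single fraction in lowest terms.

Start with 2.
1 + 1/(2/1) = 1 + 1/2 = 3/2
2 + 1/(3/2) = 2 + 2/3 = 8/3
3 + 1/(8/3) = 3 + 3/8 = 27/8
1 + 1/(27/8) = 1 + 8/27 = 35/27
3 + 1/(35/27) = 3 + 27/35 = 132/35
48 + 1/(132/35) = 48 + 35/132 = 6371/132
3 + 1/(6371/132) = 3 + 132/6371 = 19245/6371

19245/6371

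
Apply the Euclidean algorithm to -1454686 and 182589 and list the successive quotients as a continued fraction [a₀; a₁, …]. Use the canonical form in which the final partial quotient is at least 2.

Run the Euclidean algorithm, recording each quotient:
-1454686 ÷ 182589 → quotient -8, remainder 6026
182589 ÷ 6026 → quotient 30, remainder 1809
6026 ÷ 1809 → quotient 3, remainder 599
1809 ÷ 599 → quotient 3, remainder 12
599 ÷ 12 → quotient 49, remainder 11
12 ÷ 11 → quotient 1, remainder 1
11 ÷ 1 → quotient 11, remainder 0

[-8; 30, 3, 3, 49, 1, 11]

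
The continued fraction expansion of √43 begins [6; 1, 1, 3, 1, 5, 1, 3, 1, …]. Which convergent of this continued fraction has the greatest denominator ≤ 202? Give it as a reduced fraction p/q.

400/61

a_0 = 6: 6/1  (≤ bound)
a_1 = 1: 7/1  (≤ bound)
a_2 = 1: 13/2  (≤ bound)
a_3 = 3: 46/7  (≤ bound)
a_4 = 1: 59/9  (≤ bound)
a_5 = 5: 341/52  (≤ bound)
a_6 = 1: 400/61  (≤ bound)
a_7 = 3: 1541/235  (> 202, stop)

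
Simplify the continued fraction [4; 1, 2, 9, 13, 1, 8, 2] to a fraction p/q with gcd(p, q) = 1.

a_0 = 4: 4/1
a_1 = 1: 5/1
a_2 = 2: 14/3
a_3 = 9: 131/28
a_4 = 13: 1717/367
a_5 = 1: 1848/395
a_6 = 8: 16501/3527
a_7 = 2: 34850/7449

34850/7449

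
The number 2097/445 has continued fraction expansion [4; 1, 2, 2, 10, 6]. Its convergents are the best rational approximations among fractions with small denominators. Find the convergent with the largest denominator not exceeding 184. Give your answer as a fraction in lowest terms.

List convergents until the denominator exceeds the bound:
a_0 = 4: 4/1  (≤ bound)
a_1 = 1: 5/1  (≤ bound)
a_2 = 2: 14/3  (≤ bound)
a_3 = 2: 33/7  (≤ bound)
a_4 = 10: 344/73  (≤ bound)
a_5 = 6: 2097/445  (> 184, stop)

344/73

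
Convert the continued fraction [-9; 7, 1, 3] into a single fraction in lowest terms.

Use the convergent recurrence hₖ = aₖ·hₖ₋₁ + hₖ₋₂ (and likewise for the denominators kₖ):
a_0 = -9: -9/1
a_1 = 7: -62/7
a_2 = 1: -71/8
a_3 = 3: -275/31

-275/31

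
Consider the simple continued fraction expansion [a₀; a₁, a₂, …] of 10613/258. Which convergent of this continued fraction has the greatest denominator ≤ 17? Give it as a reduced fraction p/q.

a_0 = 41: 41/1  (≤ bound)
a_1 = 7: 288/7  (≤ bound)
a_2 = 2: 617/15  (≤ bound)
a_3 = 1: 905/22  (> 17, stop)

617/15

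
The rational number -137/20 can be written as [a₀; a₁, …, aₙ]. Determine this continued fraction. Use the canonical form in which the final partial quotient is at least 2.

⌊-137/20⌋ = -7, remainder 3
⌊20/3⌋ = 6, remainder 2
⌊3/2⌋ = 1, remainder 1
⌊2/1⌋ = 2, remainder 0

[-7; 6, 1, 2]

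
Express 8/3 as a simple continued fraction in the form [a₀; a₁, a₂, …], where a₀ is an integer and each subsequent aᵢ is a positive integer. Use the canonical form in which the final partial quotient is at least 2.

[2; 1, 2]

Run the Euclidean algorithm, recording each quotient:
8 ÷ 3 → quotient 2, remainder 2
3 ÷ 2 → quotient 1, remainder 1
2 ÷ 1 → quotient 2, remainder 0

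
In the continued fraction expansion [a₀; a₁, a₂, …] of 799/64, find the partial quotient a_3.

2

Repeatedly divide and take the remainder:
⌊799/64⌋ = 12, remainder 31
⌊64/31⌋ = 2, remainder 2
⌊31/2⌋ = 15, remainder 1
⌊2/1⌋ = 2, remainder 0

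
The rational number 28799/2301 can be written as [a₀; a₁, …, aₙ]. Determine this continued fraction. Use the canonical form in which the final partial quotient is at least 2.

[12; 1, 1, 15, 3, 1, 5, 3]

⌊28799/2301⌋ = 12, remainder 1187
⌊2301/1187⌋ = 1, remainder 1114
⌊1187/1114⌋ = 1, remainder 73
⌊1114/73⌋ = 15, remainder 19
⌊73/19⌋ = 3, remainder 16
⌊19/16⌋ = 1, remainder 3
⌊16/3⌋ = 5, remainder 1
⌊3/1⌋ = 3, remainder 0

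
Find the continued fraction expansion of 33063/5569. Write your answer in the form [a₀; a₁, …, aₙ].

Apply division with remainder until the remainder is 0:
⌊33063/5569⌋ = 5, remainder 5218
⌊5569/5218⌋ = 1, remainder 351
⌊5218/351⌋ = 14, remainder 304
⌊351/304⌋ = 1, remainder 47
⌊304/47⌋ = 6, remainder 22
⌊47/22⌋ = 2, remainder 3
⌊22/3⌋ = 7, remainder 1
⌊3/1⌋ = 3, remainder 0

[5; 1, 14, 1, 6, 2, 7, 3]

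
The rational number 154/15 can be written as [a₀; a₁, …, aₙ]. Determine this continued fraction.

⌊154/15⌋ = 10, remainder 4
⌊15/4⌋ = 3, remainder 3
⌊4/3⌋ = 1, remainder 1
⌊3/1⌋ = 3, remainder 0

[10; 3, 1, 3]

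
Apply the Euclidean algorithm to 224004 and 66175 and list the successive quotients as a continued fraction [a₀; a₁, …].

⌊224004/66175⌋ = 3, remainder 25479
⌊66175/25479⌋ = 2, remainder 15217
⌊25479/15217⌋ = 1, remainder 10262
⌊15217/10262⌋ = 1, remainder 4955
⌊10262/4955⌋ = 2, remainder 352
⌊4955/352⌋ = 14, remainder 27
⌊352/27⌋ = 13, remainder 1
⌊27/1⌋ = 27, remainder 0

[3; 2, 1, 1, 2, 14, 13, 27]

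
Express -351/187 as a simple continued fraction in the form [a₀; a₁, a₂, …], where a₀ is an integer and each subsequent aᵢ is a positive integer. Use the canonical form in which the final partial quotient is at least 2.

[-2; 8, 7, 1, 2]

-351 = -2·187 + 23, so a_0 = -2
187 = 8·23 + 3, so a_1 = 8
23 = 7·3 + 2, so a_2 = 7
3 = 1·2 + 1, so a_3 = 1
2 = 2·1 + 0, so a_4 = 2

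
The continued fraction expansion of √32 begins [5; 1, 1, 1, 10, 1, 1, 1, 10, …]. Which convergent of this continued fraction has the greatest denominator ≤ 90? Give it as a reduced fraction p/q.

379/67

a_0 = 5: 5/1  (≤ bound)
a_1 = 1: 6/1  (≤ bound)
a_2 = 1: 11/2  (≤ bound)
a_3 = 1: 17/3  (≤ bound)
a_4 = 10: 181/32  (≤ bound)
a_5 = 1: 198/35  (≤ bound)
a_6 = 1: 379/67  (≤ bound)
a_7 = 1: 577/102  (> 90, stop)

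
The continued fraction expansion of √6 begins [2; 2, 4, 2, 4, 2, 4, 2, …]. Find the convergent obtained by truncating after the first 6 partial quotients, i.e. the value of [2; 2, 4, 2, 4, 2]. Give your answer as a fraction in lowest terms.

485/198

Start with 2.
4 + 1/(2/1) = 4 + 1/2 = 9/2
2 + 1/(9/2) = 2 + 2/9 = 20/9
4 + 1/(20/9) = 4 + 9/20 = 89/20
2 + 1/(89/20) = 2 + 20/89 = 198/89
2 + 1/(198/89) = 2 + 89/198 = 485/198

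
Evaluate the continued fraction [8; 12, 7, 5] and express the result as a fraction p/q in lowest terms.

Start with 5.
7 + 1/(5/1) = 7 + 1/5 = 36/5
12 + 1/(36/5) = 12 + 5/36 = 437/36
8 + 1/(437/36) = 8 + 36/437 = 3532/437

3532/437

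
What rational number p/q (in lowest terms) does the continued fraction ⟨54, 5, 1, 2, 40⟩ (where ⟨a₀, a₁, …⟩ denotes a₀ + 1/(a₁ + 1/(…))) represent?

Use the convergent recurrence hₖ = aₖ·hₖ₋₁ + hₖ₋₂ (and likewise for the denominators kₖ):
a_0 = 54: 54/1
a_1 = 5: 271/5
a_2 = 1: 325/6
a_3 = 2: 921/17
a_4 = 40: 37165/686

37165/686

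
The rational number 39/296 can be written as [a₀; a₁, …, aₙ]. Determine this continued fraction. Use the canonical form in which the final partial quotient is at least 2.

[0; 7, 1, 1, 2, 3, 2]

Apply division with remainder until the remainder is 0:
39 ÷ 296 → quotient 0, remainder 39
296 ÷ 39 → quotient 7, remainder 23
39 ÷ 23 → quotient 1, remainder 16
23 ÷ 16 → quotient 1, remainder 7
16 ÷ 7 → quotient 2, remainder 2
7 ÷ 2 → quotient 3, remainder 1
2 ÷ 1 → quotient 2, remainder 0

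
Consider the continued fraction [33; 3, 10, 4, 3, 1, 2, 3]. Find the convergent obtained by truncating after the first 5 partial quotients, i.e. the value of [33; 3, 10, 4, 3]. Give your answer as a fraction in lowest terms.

Use the convergent recurrence hₖ = aₖ·hₖ₋₁ + hₖ₋₂ (and likewise for the denominators kₖ):
a_0 = 33: 33/1
a_1 = 3: 100/3
a_2 = 10: 1033/31
a_3 = 4: 4232/127
a_4 = 3: 13729/412

13729/412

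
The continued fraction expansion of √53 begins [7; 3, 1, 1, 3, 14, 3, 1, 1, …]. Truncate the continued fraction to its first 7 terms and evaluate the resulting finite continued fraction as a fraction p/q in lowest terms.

7979/1096

Start with 3.
14 + 1/(3/1) = 14 + 1/3 = 43/3
3 + 1/(43/3) = 3 + 3/43 = 132/43
1 + 1/(132/43) = 1 + 43/132 = 175/132
1 + 1/(175/132) = 1 + 132/175 = 307/175
3 + 1/(307/175) = 3 + 175/307 = 1096/307
7 + 1/(1096/307) = 7 + 307/1096 = 7979/1096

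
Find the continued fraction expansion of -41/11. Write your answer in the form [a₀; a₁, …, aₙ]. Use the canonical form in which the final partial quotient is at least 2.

[-4; 3, 1, 2]

Run the Euclidean algorithm, recording each quotient:
-41 = -4·11 + 3, so a_0 = -4
11 = 3·3 + 2, so a_1 = 3
3 = 1·2 + 1, so a_2 = 1
2 = 2·1 + 0, so a_3 = 2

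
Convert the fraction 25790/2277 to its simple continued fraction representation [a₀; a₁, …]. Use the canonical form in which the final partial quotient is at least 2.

25790 = 11·2277 + 743, so a_0 = 11
2277 = 3·743 + 48, so a_1 = 3
743 = 15·48 + 23, so a_2 = 15
48 = 2·23 + 2, so a_3 = 2
23 = 11·2 + 1, so a_4 = 11
2 = 2·1 + 0, so a_5 = 2

[11; 3, 15, 2, 11, 2]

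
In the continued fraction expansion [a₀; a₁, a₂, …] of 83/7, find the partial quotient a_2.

⌊83/7⌋ = 11, remainder 6
⌊7/6⌋ = 1, remainder 1
⌊6/1⌋ = 6, remainder 0

6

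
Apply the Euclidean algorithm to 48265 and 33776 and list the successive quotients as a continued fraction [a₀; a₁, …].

[1; 2, 3, 50, 1, 1, 47]

48265 = 1·33776 + 14489, so a_0 = 1
33776 = 2·14489 + 4798, so a_1 = 2
14489 = 3·4798 + 95, so a_2 = 3
4798 = 50·95 + 48, so a_3 = 50
95 = 1·48 + 47, so a_4 = 1
48 = 1·47 + 1, so a_5 = 1
47 = 47·1 + 0, so a_6 = 47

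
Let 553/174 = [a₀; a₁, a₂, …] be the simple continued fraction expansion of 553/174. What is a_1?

5

⌊553/174⌋ = 3, remainder 31
⌊174/31⌋ = 5, remainder 19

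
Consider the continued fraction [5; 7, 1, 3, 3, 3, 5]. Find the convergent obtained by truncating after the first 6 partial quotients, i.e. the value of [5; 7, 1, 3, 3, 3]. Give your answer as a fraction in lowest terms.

Compute successive convergents:
a_0 = 5: 5/1
a_1 = 7: 36/7
a_2 = 1: 41/8
a_3 = 3: 159/31
a_4 = 3: 518/101
a_5 = 3: 1713/334

1713/334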